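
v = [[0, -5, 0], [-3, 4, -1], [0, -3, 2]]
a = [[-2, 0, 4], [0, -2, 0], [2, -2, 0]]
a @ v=[[0, -2, 8], [6, -8, 2], [6, -18, 2]]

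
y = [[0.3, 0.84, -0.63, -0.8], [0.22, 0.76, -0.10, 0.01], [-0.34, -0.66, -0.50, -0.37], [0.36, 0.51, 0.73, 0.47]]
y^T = [[0.30, 0.22, -0.34, 0.36], [0.84, 0.76, -0.66, 0.51], [-0.63, -0.1, -0.5, 0.73], [-0.80, 0.01, -0.37, 0.47]]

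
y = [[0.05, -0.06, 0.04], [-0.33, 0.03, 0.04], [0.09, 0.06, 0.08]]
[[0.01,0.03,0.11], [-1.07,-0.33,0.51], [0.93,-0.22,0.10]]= y @ [[4.09, 0.58, -1.23], [5.28, -1.48, -0.76], [3.06, -2.26, 3.18]]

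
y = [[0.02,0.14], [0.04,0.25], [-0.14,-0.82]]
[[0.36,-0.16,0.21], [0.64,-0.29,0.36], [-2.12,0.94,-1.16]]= y @ [[0.47,1.21,-1.91], [2.50,-1.35,1.74]]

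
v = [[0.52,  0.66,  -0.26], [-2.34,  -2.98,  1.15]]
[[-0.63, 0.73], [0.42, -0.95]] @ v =[[-2.04, -2.59, 1.0], [2.44, 3.11, -1.20]]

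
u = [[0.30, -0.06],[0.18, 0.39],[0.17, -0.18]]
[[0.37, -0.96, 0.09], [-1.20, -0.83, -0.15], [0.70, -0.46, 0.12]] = u@[[0.57,-3.31,0.20], [-3.33,-0.59,-0.48]]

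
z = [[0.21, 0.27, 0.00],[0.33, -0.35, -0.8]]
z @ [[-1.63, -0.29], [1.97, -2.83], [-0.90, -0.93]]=[[0.19, -0.82],[-0.51, 1.64]]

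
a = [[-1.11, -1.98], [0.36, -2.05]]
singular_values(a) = [2.9, 1.03]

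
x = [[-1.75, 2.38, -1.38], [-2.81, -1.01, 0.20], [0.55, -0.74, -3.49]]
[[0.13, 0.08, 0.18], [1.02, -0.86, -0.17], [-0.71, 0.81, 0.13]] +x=[[-1.62, 2.46, -1.20], [-1.79, -1.87, 0.03], [-0.16, 0.07, -3.36]]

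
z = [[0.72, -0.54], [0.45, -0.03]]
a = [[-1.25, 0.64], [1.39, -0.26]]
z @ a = [[-1.65, 0.6],[-0.6, 0.3]]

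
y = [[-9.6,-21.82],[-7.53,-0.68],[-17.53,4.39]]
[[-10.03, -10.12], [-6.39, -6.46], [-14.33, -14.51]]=y @[[0.84, 0.85], [0.09, 0.09]]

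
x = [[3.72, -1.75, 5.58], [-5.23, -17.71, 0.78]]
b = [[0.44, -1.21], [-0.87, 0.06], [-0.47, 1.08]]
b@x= [[7.97,20.66,1.51], [-3.55,0.46,-4.81], [-7.40,-18.30,-1.78]]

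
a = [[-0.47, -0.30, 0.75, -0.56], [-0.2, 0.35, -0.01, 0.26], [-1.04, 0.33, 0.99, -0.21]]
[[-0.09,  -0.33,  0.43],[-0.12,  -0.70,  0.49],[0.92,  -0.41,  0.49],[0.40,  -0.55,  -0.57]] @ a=[[-0.34, 0.05, 0.36, -0.13],[-0.31, -0.05, 0.4, -0.22],[-0.86, -0.26, 1.18, -0.72],[0.51, -0.5, -0.26, -0.25]]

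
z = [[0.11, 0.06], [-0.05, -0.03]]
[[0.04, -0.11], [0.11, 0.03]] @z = [[0.01, 0.01],[0.01, 0.01]]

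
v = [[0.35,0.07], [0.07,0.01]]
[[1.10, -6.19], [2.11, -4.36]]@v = [[-0.05,  0.02], [0.43,  0.1]]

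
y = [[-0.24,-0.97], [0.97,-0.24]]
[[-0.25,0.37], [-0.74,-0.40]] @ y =[[0.42, 0.15], [-0.21, 0.81]]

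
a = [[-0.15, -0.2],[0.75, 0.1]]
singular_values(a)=[0.78, 0.17]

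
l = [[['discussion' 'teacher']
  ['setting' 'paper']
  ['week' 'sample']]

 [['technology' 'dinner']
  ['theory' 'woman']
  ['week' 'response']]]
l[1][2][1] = 'response'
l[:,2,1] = ['sample', 'response']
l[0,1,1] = 'paper'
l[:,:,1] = [['teacher', 'paper', 'sample'], ['dinner', 'woman', 'response']]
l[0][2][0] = 'week'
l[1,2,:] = ['week', 'response']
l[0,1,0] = 'setting'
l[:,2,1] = ['sample', 'response']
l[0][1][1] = 'paper'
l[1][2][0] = 'week'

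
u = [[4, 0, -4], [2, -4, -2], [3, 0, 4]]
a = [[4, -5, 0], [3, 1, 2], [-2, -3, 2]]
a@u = [[6, 20, -6], [20, -4, -6], [-8, 12, 22]]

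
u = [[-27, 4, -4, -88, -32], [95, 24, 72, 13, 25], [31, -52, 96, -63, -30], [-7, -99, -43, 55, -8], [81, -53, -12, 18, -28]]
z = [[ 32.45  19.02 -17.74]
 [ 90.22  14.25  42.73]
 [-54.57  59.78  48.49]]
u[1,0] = 95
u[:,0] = [-27, 95, 31, -7, 81]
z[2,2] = 48.49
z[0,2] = -17.74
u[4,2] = -12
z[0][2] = -17.74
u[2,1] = -52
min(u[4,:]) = -53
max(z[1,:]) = 90.22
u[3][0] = -7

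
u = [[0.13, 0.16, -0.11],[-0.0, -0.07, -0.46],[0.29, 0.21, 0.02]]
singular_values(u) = [0.48, 0.41, 0.06]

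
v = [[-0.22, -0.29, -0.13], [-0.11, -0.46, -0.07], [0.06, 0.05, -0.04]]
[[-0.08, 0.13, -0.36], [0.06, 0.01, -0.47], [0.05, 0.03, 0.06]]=v@[[0.91, -0.23, 0.35],[-0.31, 0.17, 0.93],[-0.27, -0.96, 0.08]]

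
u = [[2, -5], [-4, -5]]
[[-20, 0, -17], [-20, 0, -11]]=u @[[0, 0, -1], [4, 0, 3]]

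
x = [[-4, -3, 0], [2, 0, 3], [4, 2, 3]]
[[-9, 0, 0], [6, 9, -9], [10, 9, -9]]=x @ [[3, 0, 0], [-1, 0, 0], [0, 3, -3]]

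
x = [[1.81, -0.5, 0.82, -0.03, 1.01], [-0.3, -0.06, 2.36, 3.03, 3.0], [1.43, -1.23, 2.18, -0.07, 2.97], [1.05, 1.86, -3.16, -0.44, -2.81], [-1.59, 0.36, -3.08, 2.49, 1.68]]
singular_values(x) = [7.41, 5.06, 2.44, 1.88, 0.31]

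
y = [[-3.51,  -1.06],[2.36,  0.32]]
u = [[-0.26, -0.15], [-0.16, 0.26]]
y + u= [[-3.77, -1.21], [2.2, 0.58]]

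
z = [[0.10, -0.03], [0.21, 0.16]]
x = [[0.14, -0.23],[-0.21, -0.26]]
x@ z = [[-0.03, -0.04], [-0.08, -0.04]]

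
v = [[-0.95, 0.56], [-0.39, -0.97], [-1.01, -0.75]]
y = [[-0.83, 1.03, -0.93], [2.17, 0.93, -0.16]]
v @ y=[[2.0, -0.46, 0.79], [-1.78, -1.30, 0.52], [-0.79, -1.74, 1.06]]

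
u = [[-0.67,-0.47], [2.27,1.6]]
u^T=[[-0.67, 2.27],[-0.47, 1.6]]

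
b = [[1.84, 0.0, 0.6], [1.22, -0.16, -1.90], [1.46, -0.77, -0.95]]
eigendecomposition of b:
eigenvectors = [[0.1, -0.91, -0.16], [-0.74, -0.16, -0.94], [-0.66, -0.39, 0.31]]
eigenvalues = [-2.03, 2.1, 0.66]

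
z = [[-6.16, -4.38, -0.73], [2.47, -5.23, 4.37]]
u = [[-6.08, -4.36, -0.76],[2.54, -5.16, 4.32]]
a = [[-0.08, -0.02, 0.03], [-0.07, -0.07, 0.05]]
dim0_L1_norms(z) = [8.63, 9.61, 5.1]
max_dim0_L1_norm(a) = 0.15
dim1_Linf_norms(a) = [0.08, 0.07]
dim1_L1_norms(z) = [11.27, 12.07]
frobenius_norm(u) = 10.41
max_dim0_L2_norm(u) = 6.76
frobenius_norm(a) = 0.14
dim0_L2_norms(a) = [0.11, 0.07, 0.06]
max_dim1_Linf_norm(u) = 6.08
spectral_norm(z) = 7.76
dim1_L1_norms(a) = [0.13, 0.19]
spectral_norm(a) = 0.14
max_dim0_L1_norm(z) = 9.61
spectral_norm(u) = 7.66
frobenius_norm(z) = 10.50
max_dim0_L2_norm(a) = 0.11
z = u + a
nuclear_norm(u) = 14.70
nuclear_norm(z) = 14.83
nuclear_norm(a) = 0.17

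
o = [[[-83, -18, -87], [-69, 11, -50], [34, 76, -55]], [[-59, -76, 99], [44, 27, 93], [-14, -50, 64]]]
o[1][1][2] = 93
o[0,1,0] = -69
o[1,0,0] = -59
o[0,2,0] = 34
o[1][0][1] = -76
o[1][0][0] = -59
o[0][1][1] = 11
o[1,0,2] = 99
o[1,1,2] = 93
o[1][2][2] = 64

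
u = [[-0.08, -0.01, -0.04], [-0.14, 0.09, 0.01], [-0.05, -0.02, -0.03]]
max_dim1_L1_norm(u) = 0.24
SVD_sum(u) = [[-0.07,0.03,-0.01], [-0.15,0.06,-0.01], [-0.04,0.02,-0.0]] + [[-0.01, -0.04, -0.03], [0.01, 0.03, 0.02], [-0.01, -0.03, -0.03]] + [[0.00, 0.0, -0.0], [-0.0, -0.0, 0.0], [-0.0, -0.00, 0.0]]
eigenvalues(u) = [-0.12, 0.09, 0.0]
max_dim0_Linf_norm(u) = 0.14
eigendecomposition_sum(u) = [[-0.08, -0.01, -0.04], [-0.05, -0.00, -0.02], [-0.06, -0.01, -0.03]] + [[0.0,-0.00,-0.0], [-0.09,0.1,0.04], [0.01,-0.01,-0.01]] + [[0.0, -0.00, -0.00], [0.0, -0.0, -0.00], [-0.0, 0.0, 0.0]]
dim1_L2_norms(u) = [0.09, 0.17, 0.06]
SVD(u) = [[-0.40, 0.67, -0.62], [-0.89, -0.44, 0.08], [-0.22, 0.59, 0.78]] @ diag([0.18276278857719075, 0.07929767946550485, 0.0031050189814458688]) @ [[0.92, -0.39, 0.07],[-0.27, -0.74, -0.62],[-0.3, -0.55, 0.78]]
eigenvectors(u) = [[-0.72, -0.02, -0.3], [-0.46, 0.99, -0.57], [-0.52, -0.15, 0.77]]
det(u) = -0.00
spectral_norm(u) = 0.18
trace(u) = -0.02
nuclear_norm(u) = 0.27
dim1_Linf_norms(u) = [0.08, 0.14, 0.05]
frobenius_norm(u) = 0.20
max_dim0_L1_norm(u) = 0.27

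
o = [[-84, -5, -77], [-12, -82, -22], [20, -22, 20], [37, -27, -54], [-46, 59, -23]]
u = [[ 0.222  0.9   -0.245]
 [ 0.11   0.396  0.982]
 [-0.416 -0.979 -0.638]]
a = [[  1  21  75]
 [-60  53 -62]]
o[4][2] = -23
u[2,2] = -0.638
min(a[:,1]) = 21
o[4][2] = -23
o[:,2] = [-77, -22, 20, -54, -23]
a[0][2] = 75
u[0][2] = -0.245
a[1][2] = -62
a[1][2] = -62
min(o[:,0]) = -84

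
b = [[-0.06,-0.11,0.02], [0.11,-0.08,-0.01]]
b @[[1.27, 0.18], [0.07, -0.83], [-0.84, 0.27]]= [[-0.10, 0.09], [0.14, 0.08]]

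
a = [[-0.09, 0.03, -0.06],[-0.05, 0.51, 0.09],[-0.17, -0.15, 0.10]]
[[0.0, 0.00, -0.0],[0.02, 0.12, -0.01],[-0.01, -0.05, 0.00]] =a @ [[0.01, 0.04, -0.00], [0.04, 0.25, -0.01], [-0.00, -0.01, 0.0]]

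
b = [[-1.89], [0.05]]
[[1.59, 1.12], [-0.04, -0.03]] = b@[[-0.84,-0.59]]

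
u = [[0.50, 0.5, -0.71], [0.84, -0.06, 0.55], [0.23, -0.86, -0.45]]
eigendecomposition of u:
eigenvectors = [[0.82+0.00j, 0.11+0.39j, (0.11-0.39j)], [(0.54+0j), (0.08-0.59j), 0.08+0.59j], [-0.19+0.00j, (0.69+0j), (0.69-0j)]]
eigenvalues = [(1+0j), (-0.51+0.86j), (-0.51-0.86j)]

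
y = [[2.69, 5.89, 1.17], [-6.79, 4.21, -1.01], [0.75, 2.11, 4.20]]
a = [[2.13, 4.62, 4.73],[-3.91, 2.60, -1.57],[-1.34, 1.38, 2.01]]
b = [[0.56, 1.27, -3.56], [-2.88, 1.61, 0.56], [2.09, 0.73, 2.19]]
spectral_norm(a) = 7.23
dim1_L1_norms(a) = [11.48, 8.08, 4.73]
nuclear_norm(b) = 9.89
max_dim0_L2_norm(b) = 4.22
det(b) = 30.71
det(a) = 52.73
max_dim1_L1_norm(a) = 11.48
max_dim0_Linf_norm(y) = 6.79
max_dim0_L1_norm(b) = 6.31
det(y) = 196.35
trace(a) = 6.74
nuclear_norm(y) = 18.76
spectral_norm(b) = 4.29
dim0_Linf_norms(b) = [2.88, 1.61, 3.56]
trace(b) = 4.36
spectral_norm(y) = 8.16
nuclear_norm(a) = 13.77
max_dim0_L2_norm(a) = 5.48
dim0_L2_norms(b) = [3.6, 2.18, 4.22]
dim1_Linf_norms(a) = [4.73, 3.91, 2.01]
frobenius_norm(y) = 11.44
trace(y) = 11.10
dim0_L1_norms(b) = [5.53, 3.61, 6.31]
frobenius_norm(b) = 5.96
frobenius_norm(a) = 8.97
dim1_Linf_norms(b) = [3.56, 2.88, 2.19]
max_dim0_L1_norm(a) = 8.6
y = b + a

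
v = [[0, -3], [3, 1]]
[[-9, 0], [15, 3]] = v@[[4, 1], [3, 0]]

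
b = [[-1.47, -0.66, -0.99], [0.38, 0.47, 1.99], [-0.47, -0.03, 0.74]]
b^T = [[-1.47, 0.38, -0.47], [-0.66, 0.47, -0.03], [-0.99, 1.99, 0.74]]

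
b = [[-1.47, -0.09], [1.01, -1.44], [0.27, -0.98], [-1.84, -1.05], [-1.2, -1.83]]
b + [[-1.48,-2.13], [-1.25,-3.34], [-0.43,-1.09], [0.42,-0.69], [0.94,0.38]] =[[-2.95, -2.22],  [-0.24, -4.78],  [-0.16, -2.07],  [-1.42, -1.74],  [-0.26, -1.45]]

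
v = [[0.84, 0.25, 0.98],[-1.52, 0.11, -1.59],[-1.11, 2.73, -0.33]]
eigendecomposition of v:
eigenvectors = [[(-0.71+0j), 0.02+0.33j, (0.02-0.33j)], [(-0.21+0j), (-0.17-0.52j), -0.17+0.52j], [0.67+0.00j, -0.77+0.00j, -0.77-0.00j]]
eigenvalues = [(-0+0j), (0.31+2.34j), (0.31-2.34j)]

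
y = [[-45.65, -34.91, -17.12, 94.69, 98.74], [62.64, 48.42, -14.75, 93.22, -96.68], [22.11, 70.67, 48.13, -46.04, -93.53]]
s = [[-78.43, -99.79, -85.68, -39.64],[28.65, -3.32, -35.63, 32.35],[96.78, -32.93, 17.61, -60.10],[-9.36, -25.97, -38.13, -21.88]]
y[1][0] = 62.64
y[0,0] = -45.65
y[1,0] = 62.64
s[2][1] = -32.93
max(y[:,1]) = 70.67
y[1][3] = 93.22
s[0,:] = [-78.43, -99.79, -85.68, -39.64]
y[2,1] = 70.67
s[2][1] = -32.93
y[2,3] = -46.04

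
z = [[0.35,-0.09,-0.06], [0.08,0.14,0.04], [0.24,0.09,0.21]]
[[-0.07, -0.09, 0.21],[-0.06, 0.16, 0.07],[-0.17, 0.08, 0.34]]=z @ [[-0.31,0.02,0.71], [-0.10,1.15,-0.14], [-0.43,-0.14,0.87]]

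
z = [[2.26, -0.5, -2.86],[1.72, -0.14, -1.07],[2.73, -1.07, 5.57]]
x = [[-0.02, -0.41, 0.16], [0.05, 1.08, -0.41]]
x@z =[[-0.31,-0.10,1.39], [0.85,0.26,-3.58]]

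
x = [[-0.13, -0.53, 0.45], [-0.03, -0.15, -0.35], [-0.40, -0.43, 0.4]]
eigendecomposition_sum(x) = [[-0.03+0.27j, -0.17+0.05j, (0.24-0.25j)],[(0.04-0.12j), 0.08-0.00j, (-0.14+0.09j)],[(-0.15+0.08j), -0.09-0.07j, 0.23+0.03j]] + [[-0.03-0.27j, -0.17-0.05j, (0.24+0.25j)], [(0.04+0.12j), (0.08+0j), -0.14-0.09j], [-0.15-0.08j, -0.09+0.07j, (0.23-0.03j)]] + [[-0.07+0.00j, (-0.18-0j), -0.04-0.00j], [-0.12+0.00j, -0.32-0.00j, (-0.07-0j)], [-0.09+0.00j, (-0.25-0j), (-0.05-0j)]]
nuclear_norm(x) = 1.56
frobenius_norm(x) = 1.07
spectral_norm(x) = 0.99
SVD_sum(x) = [[-0.26, -0.46, 0.45],[0.04, 0.08, -0.07],[-0.26, -0.46, 0.45]] + [[-0.0,-0.01,-0.01], [-0.09,-0.22,-0.28], [-0.01,-0.03,-0.04]] + [[0.13, -0.06, 0.01], [0.02, -0.01, 0.0], [-0.13, 0.06, -0.01]]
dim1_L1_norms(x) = [1.11, 0.53, 1.23]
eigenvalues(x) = [(0.28+0.3j), (0.28-0.3j), (-0.44+0j)]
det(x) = -0.07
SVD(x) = [[-0.70, 0.02, 0.71], [0.12, 0.99, 0.08], [-0.7, 0.14, -0.7]] @ diag([0.9868815067623721, 0.3675740621786715, 0.20507120817876787]) @ [[0.37, 0.67, -0.65], [-0.24, -0.60, -0.76], [0.9, -0.44, 0.06]]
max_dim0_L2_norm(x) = 0.7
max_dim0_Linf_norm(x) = 0.53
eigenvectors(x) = [[-0.78+0.00j, -0.78-0.00j, -0.41+0.00j], [0.36+0.09j, (0.36-0.09j), -0.72+0.00j], [(-0.29-0.41j), (-0.29+0.41j), (-0.56+0j)]]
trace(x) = 0.12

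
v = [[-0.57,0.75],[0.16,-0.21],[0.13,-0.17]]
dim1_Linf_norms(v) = [0.75, 0.21, 0.17]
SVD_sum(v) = [[-0.57, 0.75], [0.16, -0.21], [0.13, -0.17]] + [[0.00, 0.00], [0.0, 0.00], [0.00, 0.00]]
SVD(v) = [[-0.94,-0.31], [0.26,-0.38], [0.21,-0.87]] @ diag([1.0014487212683096, 0.0006772518491546177]) @ [[0.61, -0.80],  [-0.8, -0.61]]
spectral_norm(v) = 1.00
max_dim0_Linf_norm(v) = 0.75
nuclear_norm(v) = 1.00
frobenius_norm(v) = 1.00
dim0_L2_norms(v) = [0.61, 0.8]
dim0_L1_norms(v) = [0.86, 1.13]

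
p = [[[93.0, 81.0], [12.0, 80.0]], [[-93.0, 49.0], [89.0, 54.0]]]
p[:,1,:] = [[12.0, 80.0], [89.0, 54.0]]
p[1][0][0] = -93.0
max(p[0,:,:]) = 93.0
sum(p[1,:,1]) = 103.0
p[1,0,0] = -93.0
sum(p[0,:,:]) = 266.0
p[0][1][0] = 12.0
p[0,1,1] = 80.0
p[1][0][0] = -93.0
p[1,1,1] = 54.0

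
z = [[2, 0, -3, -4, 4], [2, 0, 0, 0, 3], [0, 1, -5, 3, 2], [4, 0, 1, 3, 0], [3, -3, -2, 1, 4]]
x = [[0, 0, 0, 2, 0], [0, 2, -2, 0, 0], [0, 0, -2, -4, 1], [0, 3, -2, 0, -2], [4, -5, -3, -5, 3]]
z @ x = [[16, -32, 2, -4, 17], [12, -15, -9, -11, 9], [8, 1, -4, 10, -5], [0, 9, -8, 4, -5], [16, -23, -4, -6, 8]]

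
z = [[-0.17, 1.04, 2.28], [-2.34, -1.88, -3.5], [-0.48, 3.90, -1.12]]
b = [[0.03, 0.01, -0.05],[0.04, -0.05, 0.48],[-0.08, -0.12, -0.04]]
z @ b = [[-0.15,-0.33,0.42], [0.13,0.49,-0.65], [0.23,-0.07,1.94]]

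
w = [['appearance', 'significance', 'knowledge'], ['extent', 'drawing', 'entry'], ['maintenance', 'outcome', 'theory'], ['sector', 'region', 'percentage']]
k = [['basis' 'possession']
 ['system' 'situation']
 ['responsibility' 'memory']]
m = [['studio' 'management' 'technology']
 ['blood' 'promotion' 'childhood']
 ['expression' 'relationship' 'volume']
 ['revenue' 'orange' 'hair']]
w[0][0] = 'appearance'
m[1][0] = 'blood'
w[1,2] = 'entry'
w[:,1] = ['significance', 'drawing', 'outcome', 'region']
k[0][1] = 'possession'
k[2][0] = 'responsibility'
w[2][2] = 'theory'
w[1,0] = 'extent'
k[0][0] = 'basis'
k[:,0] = ['basis', 'system', 'responsibility']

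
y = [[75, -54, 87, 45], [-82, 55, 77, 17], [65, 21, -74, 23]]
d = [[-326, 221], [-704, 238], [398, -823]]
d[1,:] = [-704, 238]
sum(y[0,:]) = 153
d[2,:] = [398, -823]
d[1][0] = -704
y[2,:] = [65, 21, -74, 23]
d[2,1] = -823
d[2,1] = -823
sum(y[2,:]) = 35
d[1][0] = -704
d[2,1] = -823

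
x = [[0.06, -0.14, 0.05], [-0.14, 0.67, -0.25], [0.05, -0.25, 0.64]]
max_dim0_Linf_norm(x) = 0.67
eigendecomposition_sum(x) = [[0.03,  0.01,  0.00],  [0.01,  0.0,  0.00],  [0.00,  0.00,  0.0]] + [[0.02,  -0.11,  0.1], [-0.11,  0.5,  -0.45], [0.10,  -0.45,  0.41]] + [[0.01, -0.04, -0.05], [-0.04, 0.17, 0.20], [-0.05, 0.20, 0.23]]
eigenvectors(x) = [[-0.98, -0.16, -0.15], [-0.22, 0.73, 0.65], [-0.01, -0.66, 0.75]]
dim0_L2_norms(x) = [0.16, 0.73, 0.69]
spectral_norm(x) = 0.93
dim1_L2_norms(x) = [0.16, 0.73, 0.69]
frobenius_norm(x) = 1.02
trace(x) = 1.37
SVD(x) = [[0.16,-0.15,-0.98], [-0.73,0.65,-0.22], [0.66,0.75,-0.01]] @ diag([0.927013339096273, 0.4136230760253451, 0.02936358487838195]) @ [[0.16,  -0.73,  0.66], [-0.15,  0.65,  0.75], [-0.98,  -0.22,  -0.01]]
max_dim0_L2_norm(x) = 0.73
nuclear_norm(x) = 1.37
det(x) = 0.01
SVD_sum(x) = [[0.02, -0.11, 0.10], [-0.11, 0.5, -0.45], [0.10, -0.45, 0.41]] + [[0.01, -0.04, -0.05], [-0.04, 0.17, 0.2], [-0.05, 0.2, 0.23]] + [[0.03, 0.01, 0.00], [0.01, 0.00, 0.0], [0.00, 0.0, 0.0]]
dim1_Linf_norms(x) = [0.14, 0.67, 0.64]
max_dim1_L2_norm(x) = 0.73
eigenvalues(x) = [0.03, 0.93, 0.41]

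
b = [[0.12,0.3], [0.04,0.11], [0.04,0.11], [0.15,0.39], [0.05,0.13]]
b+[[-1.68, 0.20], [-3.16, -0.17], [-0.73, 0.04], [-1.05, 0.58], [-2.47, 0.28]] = [[-1.56,0.5], [-3.12,-0.06], [-0.69,0.15], [-0.9,0.97], [-2.42,0.41]]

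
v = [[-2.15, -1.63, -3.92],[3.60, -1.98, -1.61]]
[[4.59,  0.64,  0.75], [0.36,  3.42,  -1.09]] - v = [[6.74, 2.27, 4.67],[-3.24, 5.4, 0.52]]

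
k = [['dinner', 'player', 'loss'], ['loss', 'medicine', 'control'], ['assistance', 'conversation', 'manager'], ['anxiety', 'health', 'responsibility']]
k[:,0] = ['dinner', 'loss', 'assistance', 'anxiety']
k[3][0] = 'anxiety'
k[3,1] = 'health'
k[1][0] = 'loss'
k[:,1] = ['player', 'medicine', 'conversation', 'health']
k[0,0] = 'dinner'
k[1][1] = 'medicine'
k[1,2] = 'control'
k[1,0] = 'loss'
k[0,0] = 'dinner'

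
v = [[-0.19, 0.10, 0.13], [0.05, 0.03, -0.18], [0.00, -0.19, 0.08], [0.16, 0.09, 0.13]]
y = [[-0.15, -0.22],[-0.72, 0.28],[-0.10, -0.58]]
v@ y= [[-0.06,-0.01], [-0.01,0.1], [0.13,-0.10], [-0.1,-0.09]]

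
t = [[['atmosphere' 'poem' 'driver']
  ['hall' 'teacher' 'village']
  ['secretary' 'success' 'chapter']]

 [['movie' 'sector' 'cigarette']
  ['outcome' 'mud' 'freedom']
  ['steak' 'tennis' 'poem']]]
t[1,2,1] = 'tennis'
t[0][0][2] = 'driver'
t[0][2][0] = 'secretary'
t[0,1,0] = 'hall'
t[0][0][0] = 'atmosphere'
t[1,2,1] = 'tennis'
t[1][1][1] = 'mud'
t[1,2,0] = 'steak'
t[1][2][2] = 'poem'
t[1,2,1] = 'tennis'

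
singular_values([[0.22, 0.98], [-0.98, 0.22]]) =[1.0, 1.0]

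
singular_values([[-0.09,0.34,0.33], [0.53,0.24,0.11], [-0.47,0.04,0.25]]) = [0.73, 0.57, 0.06]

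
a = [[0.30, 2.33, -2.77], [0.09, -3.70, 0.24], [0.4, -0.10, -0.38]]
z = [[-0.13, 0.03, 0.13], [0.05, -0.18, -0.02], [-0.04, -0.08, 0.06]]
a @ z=[[0.19, -0.19, -0.17],[-0.21, 0.65, 0.1],[-0.04, 0.06, 0.03]]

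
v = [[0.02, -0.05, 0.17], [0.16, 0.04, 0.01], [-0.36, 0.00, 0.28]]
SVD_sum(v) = [[-0.07, -0.00, 0.06], [0.10, 0.0, -0.07], [-0.36, -0.02, 0.28]] + [[0.09, -0.02, 0.12], [0.06, -0.01, 0.08], [-0.0, 0.00, -0.0]] + [[-0.0,-0.03,-0.00], [0.00,0.05,0.0], [0.00,0.02,0.0]]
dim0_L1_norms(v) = [0.54, 0.09, 0.46]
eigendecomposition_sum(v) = [[(0.02+0.16j), (-0.03-0.01j), (0.08-0.06j)], [(0.11+0.04j), -0.02+0.02j, (-0.02-0.07j)], [(-0.17+0.14j), (-0.01-0.04j), 0.13+0.04j]] + [[0.02-0.16j, (-0.03+0.01j), (0.08+0.06j)], [0.11-0.04j, (-0.02-0.02j), -0.02+0.07j], [-0.17-0.14j, -0.01+0.04j, 0.13-0.04j]] + [[-0.01-0.00j, (0.01+0j), 0.01+0.00j], [-0.05-0.00j, (0.07+0j), 0.04+0.00j], [-0.02-0.00j, 0.03+0.00j, 0.01+0.00j]]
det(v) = 0.01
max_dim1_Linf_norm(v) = 0.36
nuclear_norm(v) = 0.72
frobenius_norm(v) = 0.52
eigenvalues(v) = [(0.13+0.22j), (0.13-0.22j), (0.08+0j)]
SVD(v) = [[0.19, -0.83, 0.53], [-0.25, -0.56, -0.79], [0.95, 0.02, -0.32]] @ diag([0.4802725229478539, 0.18175710132776662, 0.05833232224274288]) @ [[-0.79, -0.04, 0.61], [-0.62, 0.10, -0.78], [-0.03, -0.99, -0.11]]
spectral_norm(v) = 0.48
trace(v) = 0.34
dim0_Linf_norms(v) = [0.36, 0.05, 0.28]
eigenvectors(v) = [[(-0.31+0.46j), -0.31-0.46j, (0.19+0j)], [0.19+0.33j, 0.19-0.33j, (0.92+0j)], [-0.74+0.00j, -0.74-0.00j, (0.33+0j)]]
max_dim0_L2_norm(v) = 0.39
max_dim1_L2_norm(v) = 0.46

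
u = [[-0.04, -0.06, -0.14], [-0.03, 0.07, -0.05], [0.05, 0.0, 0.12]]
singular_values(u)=[0.2, 0.09, 0.0]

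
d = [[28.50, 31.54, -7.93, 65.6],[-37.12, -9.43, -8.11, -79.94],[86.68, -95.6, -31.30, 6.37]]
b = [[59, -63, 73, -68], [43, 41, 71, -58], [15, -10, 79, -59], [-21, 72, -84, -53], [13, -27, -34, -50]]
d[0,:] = [28.5, 31.54, -7.93, 65.6]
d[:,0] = [28.5, -37.12, 86.68]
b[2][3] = -59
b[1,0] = 43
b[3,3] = -53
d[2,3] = 6.37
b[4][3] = -50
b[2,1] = -10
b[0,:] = [59, -63, 73, -68]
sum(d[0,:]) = 117.71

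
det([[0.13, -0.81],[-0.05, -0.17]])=-0.063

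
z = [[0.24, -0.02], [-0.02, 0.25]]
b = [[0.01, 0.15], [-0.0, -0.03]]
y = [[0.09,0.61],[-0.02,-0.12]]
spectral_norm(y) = 0.63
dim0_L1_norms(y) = [0.11, 0.73]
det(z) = 0.06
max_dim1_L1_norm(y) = 0.7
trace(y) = -0.03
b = y @ z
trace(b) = -0.02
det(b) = -0.00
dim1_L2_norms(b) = [0.15, 0.03]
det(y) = 0.00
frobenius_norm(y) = 0.63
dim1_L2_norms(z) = [0.24, 0.25]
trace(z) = 0.49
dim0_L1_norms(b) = [0.01, 0.18]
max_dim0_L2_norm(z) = 0.25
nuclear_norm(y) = 0.63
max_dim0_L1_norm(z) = 0.27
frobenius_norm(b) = 0.15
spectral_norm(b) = 0.15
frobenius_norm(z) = 0.35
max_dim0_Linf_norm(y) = 0.61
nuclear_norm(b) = 0.16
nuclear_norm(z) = 0.49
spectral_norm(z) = 0.27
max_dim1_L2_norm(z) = 0.25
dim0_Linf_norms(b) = [0.01, 0.15]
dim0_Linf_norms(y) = [0.09, 0.61]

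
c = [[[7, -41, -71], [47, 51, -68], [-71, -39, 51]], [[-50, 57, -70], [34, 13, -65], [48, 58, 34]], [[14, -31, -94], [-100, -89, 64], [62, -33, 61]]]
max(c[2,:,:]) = 64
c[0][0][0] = 7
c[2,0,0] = 14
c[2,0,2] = -94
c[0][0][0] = 7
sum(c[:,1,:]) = -113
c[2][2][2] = 61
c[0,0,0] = 7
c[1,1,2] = -65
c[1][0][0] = -50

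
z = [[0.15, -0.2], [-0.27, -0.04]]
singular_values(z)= [0.32, 0.19]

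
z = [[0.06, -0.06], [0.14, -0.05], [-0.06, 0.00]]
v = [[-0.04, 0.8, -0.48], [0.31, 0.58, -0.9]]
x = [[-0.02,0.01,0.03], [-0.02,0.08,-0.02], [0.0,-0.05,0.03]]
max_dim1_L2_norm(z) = 0.15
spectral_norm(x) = 0.10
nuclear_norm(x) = 0.14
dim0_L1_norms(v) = [0.35, 1.38, 1.38]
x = z @ v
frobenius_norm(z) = 0.18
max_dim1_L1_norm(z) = 0.19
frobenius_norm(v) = 1.45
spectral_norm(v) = 1.40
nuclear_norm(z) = 0.22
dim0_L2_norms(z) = [0.16, 0.08]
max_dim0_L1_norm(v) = 1.38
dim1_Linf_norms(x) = [0.03, 0.08, 0.05]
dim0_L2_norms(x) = [0.03, 0.09, 0.05]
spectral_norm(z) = 0.18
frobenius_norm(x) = 0.11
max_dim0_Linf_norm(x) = 0.08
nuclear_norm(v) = 1.79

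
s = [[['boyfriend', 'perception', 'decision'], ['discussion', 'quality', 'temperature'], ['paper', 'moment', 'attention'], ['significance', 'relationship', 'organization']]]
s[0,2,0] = 'paper'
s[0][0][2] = 'decision'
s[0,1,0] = 'discussion'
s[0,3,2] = 'organization'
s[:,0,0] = ['boyfriend']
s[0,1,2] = 'temperature'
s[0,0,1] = 'perception'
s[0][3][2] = 'organization'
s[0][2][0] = 'paper'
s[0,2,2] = 'attention'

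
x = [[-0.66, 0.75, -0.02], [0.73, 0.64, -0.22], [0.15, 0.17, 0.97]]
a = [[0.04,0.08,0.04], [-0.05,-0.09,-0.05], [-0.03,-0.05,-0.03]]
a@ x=[[0.04, 0.09, 0.02], [-0.04, -0.1, -0.03], [-0.02, -0.06, -0.02]]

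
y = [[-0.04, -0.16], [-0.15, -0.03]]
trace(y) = -0.07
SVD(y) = [[-0.77, -0.64],[-0.64, 0.77]] @ diag([0.1904359632520356, 0.11972528513338083]) @ [[0.67,0.74], [-0.74,0.67]]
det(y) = -0.02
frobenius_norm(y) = 0.22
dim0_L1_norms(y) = [0.19, 0.19]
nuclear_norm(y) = 0.31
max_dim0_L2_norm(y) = 0.16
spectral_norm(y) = 0.19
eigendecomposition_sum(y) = [[-0.10, -0.1], [-0.09, -0.09]] + [[0.06, -0.06], [-0.06, 0.06]]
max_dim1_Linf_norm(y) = 0.16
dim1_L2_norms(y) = [0.16, 0.15]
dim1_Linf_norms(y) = [0.16, 0.15]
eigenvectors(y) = [[-0.73, 0.71], [-0.68, -0.71]]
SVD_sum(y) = [[-0.10, -0.11],[-0.08, -0.09]] + [[0.06,-0.05], [-0.07,0.06]]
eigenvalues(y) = [-0.19, 0.12]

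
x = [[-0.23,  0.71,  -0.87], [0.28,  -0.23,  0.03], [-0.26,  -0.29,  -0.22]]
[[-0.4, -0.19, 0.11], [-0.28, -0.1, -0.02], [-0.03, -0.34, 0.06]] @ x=[[0.01,-0.27,0.32], [0.04,-0.17,0.24], [-0.10,0.04,0.00]]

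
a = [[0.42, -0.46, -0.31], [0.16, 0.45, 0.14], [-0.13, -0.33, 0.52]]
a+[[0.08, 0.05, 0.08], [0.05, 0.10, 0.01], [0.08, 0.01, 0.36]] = [[0.50, -0.41, -0.23], [0.21, 0.55, 0.15], [-0.05, -0.32, 0.88]]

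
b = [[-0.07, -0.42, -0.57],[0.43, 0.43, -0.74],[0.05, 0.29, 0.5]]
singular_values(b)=[1.09, 0.76, 0.02]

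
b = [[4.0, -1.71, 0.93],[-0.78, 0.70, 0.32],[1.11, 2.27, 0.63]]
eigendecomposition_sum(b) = [[4.08, -1.32, 0.87], [-0.78, 0.25, -0.17], [0.72, -0.23, 0.15]] + [[-0.07,-0.27,0.11], [-0.08,-0.32,0.13], [0.20,0.76,-0.32]] + [[-0.01,-0.12,-0.06], [0.08,0.77,0.35], [0.19,1.74,0.80]]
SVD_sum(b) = [[4.05, -1.62, 0.87], [-0.82, 0.33, -0.18], [0.28, -0.11, 0.06]] + [[-0.03, -0.07, -0.02], [0.15, 0.44, 0.12], [0.81, 2.37, 0.64]] + [[-0.02, -0.01, 0.08], [-0.11, -0.07, 0.38], [0.02, 0.01, -0.07]]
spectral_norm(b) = 4.55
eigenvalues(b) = [4.49, -0.71, 1.55]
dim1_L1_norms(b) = [6.64, 1.8, 4.01]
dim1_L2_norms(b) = [4.45, 1.1, 2.6]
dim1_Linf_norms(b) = [4.0, 0.78, 2.27]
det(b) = -4.96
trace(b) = 5.33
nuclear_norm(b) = 7.59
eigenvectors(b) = [[-0.97, 0.31, -0.07], [0.18, 0.37, 0.40], [-0.17, -0.88, 0.91]]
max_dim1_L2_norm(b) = 4.45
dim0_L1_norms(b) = [5.89, 4.68, 1.88]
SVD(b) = [[-0.98, -0.03, 0.21], [0.2, 0.18, 0.96], [-0.07, 0.98, -0.17]] @ diag([4.547945361879146, 2.6298314785154644, 0.4145833812047142]) @ [[-0.91, 0.36, -0.2], [0.31, 0.92, 0.25], [-0.27, -0.16, 0.95]]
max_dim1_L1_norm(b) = 6.64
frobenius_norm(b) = 5.27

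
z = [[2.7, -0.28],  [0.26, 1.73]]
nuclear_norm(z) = 4.46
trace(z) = 4.43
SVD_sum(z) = [[2.71, -0.19], [0.14, -0.01]] + [[-0.01, -0.09], [0.12, 1.74]]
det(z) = 4.74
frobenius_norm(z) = 3.23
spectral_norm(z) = 2.72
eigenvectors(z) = [[0.96, 0.3], [0.28, 0.95]]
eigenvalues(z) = [2.62, 1.81]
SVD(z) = [[-1.0, -0.05], [-0.05, 1.00]] @ diag([2.7164983852210347, 1.746292221563021]) @ [[-1.0, 0.07], [0.07, 1.00]]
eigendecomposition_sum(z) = [[2.88,-0.91], [0.84,-0.27]] + [[-0.18, 0.63],  [-0.58, 2.00]]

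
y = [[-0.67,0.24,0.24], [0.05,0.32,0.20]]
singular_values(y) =[0.76, 0.35]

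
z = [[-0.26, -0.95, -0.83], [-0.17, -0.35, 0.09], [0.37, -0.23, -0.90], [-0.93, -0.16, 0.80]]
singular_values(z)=[1.69, 1.21, 0.19]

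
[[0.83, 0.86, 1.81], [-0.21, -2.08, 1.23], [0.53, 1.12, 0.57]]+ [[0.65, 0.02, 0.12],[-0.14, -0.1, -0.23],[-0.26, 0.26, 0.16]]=[[1.48, 0.88, 1.93], [-0.35, -2.18, 1.00], [0.27, 1.38, 0.73]]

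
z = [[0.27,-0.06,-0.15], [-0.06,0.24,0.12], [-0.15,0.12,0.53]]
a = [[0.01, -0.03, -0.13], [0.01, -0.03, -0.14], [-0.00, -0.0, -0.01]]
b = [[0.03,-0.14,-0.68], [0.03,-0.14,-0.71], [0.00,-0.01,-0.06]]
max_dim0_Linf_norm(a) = 0.14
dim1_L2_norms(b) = [0.69, 0.72, 0.06]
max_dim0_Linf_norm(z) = 0.53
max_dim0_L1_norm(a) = 0.28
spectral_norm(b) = 1.01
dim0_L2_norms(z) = [0.31, 0.27, 0.56]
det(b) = -0.00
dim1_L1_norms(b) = [0.85, 0.88, 0.07]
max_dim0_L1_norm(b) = 1.45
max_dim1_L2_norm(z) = 0.56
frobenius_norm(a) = 0.20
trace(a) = -0.03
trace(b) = -0.17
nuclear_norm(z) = 1.04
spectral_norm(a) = 0.20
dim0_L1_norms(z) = [0.48, 0.42, 0.8]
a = z @ b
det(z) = 0.03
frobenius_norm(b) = 1.01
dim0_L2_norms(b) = [0.04, 0.2, 0.98]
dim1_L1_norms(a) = [0.17, 0.18, 0.01]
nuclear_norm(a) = 0.20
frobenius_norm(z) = 0.70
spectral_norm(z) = 0.64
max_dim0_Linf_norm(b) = 0.71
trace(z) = 1.04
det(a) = 0.00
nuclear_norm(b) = 1.01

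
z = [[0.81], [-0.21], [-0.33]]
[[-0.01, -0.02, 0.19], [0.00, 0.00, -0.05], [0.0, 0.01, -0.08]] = z @ [[-0.01, -0.02, 0.24]]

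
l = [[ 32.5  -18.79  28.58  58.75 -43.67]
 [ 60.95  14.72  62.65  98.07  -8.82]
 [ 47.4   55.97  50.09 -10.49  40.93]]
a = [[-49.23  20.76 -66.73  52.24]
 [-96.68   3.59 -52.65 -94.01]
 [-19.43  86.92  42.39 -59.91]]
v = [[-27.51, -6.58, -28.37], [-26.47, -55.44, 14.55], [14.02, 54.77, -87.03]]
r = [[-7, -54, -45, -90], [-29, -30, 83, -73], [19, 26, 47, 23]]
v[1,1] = -55.44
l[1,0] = 60.95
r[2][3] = 23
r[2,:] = [19, 26, 47, 23]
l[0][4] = -43.67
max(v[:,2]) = 14.55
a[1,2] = -52.65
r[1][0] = -29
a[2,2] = 42.39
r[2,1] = 26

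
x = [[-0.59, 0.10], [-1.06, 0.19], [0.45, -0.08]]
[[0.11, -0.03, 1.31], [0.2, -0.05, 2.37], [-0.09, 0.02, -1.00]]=x @ [[-0.06, 0.09, -1.88],[0.73, 0.24, 1.98]]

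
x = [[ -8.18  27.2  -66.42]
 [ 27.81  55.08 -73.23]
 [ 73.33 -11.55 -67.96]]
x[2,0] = 73.33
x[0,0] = -8.18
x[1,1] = 55.08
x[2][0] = 73.33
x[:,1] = [27.2, 55.08, -11.55]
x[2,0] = 73.33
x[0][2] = -66.42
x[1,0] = 27.81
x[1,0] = 27.81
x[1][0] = 27.81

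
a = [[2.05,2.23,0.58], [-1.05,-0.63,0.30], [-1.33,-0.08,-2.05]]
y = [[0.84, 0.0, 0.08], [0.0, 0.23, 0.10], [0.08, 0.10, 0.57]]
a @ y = [[1.77, 0.57, 0.72], [-0.86, -0.11, 0.02], [-1.28, -0.22, -1.28]]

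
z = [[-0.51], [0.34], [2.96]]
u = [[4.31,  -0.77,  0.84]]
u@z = [[0.03]]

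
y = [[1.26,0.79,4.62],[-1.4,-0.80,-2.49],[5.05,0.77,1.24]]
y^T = [[1.26, -1.40, 5.05],[0.79, -0.8, 0.77],[4.62, -2.49, 1.24]]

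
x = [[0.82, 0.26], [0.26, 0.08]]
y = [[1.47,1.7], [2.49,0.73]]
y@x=[[1.65, 0.52],[2.23, 0.71]]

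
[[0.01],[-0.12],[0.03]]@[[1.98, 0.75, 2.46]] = [[0.02, 0.01, 0.02], [-0.24, -0.09, -0.3], [0.06, 0.02, 0.07]]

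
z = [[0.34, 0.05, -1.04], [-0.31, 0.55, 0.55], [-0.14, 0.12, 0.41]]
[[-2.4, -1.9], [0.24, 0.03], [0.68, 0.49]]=z@[[-0.6,  -0.9], [-1.93,  -1.90], [2.02,  1.44]]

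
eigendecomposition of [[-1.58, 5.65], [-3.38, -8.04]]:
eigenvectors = [[0.79+0.00j, (0.79-0j)], [-0.45+0.41j, -0.45-0.41j]]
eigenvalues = [(-4.81+2.94j), (-4.81-2.94j)]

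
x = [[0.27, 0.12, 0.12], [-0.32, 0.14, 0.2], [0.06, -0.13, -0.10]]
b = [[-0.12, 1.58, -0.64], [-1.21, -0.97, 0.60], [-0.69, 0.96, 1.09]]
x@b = [[-0.26, 0.43, 0.03], [-0.27, -0.45, 0.51], [0.22, 0.12, -0.23]]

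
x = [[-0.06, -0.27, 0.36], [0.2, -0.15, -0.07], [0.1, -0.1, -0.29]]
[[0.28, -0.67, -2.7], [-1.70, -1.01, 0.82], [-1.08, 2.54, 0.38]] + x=[[0.22, -0.94, -2.34], [-1.5, -1.16, 0.75], [-0.98, 2.44, 0.09]]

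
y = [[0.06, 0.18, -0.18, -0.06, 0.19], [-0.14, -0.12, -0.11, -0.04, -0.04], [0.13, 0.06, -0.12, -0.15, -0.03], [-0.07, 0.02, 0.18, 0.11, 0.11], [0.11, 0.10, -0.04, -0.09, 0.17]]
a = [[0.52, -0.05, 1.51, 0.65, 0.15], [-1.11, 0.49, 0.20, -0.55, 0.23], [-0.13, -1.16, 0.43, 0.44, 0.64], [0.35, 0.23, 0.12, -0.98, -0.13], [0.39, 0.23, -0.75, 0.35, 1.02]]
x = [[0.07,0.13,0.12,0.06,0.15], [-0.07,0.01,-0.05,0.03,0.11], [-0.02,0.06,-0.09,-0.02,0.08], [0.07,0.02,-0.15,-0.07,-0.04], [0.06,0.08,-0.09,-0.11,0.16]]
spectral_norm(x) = 0.31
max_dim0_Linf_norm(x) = 0.16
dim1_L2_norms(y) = [0.33, 0.22, 0.24, 0.25, 0.25]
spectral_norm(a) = 2.04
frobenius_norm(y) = 0.58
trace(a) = 1.48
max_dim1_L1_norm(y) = 0.67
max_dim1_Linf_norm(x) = 0.16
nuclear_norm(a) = 6.77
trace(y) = 0.10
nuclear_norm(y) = 1.06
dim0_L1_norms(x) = [0.29, 0.3, 0.5, 0.29, 0.54]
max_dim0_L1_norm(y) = 0.63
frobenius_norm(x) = 0.44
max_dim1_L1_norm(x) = 0.53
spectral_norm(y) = 0.44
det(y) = 0.00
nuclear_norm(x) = 0.81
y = a @ x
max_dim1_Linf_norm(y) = 0.19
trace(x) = 0.08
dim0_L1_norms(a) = [2.5, 2.16, 3.01, 2.97, 2.17]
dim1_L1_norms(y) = [0.67, 0.45, 0.49, 0.49, 0.51]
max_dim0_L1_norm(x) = 0.54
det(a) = -3.52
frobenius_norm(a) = 3.18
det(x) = -0.00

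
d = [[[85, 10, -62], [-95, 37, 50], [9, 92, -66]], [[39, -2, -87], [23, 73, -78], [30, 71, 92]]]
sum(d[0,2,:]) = 35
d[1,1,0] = 23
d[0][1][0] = -95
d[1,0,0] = 39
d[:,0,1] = [10, -2]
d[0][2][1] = 92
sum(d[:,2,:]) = 228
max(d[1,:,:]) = 92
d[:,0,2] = [-62, -87]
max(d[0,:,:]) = 92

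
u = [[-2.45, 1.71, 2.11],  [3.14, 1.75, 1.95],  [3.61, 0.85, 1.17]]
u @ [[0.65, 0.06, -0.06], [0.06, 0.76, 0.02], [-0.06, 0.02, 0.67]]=[[-1.62, 1.19, 1.59], [2.03, 1.56, 1.15], [2.33, 0.89, 0.58]]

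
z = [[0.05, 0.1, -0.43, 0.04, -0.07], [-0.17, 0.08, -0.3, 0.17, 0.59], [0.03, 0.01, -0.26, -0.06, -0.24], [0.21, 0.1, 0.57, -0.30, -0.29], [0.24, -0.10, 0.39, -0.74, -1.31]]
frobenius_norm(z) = 1.97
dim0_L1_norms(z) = [0.7, 0.39, 1.95, 1.31, 2.5]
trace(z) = -1.74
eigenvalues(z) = [(-1.25+0j), (-0.61+0j), (0.06+0.17j), (0.06-0.17j), 0j]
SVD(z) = [[0.06, 0.60, -0.59, 0.30, 0.44], [0.38, 0.05, -0.36, -0.85, -0.02], [-0.07, 0.48, -0.13, 0.08, -0.86], [-0.33, -0.59, -0.7, 0.12, -0.18], [-0.86, 0.25, 0.08, -0.41, 0.16]] @ diag([1.8204875148185966, 0.6966467860101176, 0.21515265829985145, 0.16344730656419204, 0.0016659936380856348]) @ [[-0.19, 0.05, -0.35, 0.44, 0.8],[-0.04, -0.02, -0.91, -0.01, -0.41],[-0.47, -0.78, 0.12, 0.35, -0.2],[0.55, 0.10, 0.09, 0.78, -0.27],[0.67, -0.62, -0.14, -0.28, 0.28]]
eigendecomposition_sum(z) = [[(0.07-0j), -0.01+0.00j, (0.22-0j), (-0.18-0j), (-0.24+0j)], [(-0.16+0j), 0.03-0.00j, -0.53+0.00j, 0.42+0.00j, 0.59-0.00j], [0.10-0.00j, -0.02+0.00j, 0.35-0.00j, -0.27-0.00j, (-0.38+0j)], [(0.07-0j), (-0.01+0j), 0.22-0.00j, (-0.18-0j), -0.24+0.00j], [0.42-0.00j, -0.07+0.00j, 1.38-0.00j, -1.10-0.00j, -1.52+0.00j]] + [[(-0.08+0j), (0.01-0j), -0.58+0.00j, (0.21+0j), (0.13-0j)], [(0.05-0j), -0.01+0.00j, (0.37-0j), -0.13-0.00j, (-0.08+0j)], [(-0.09+0j), 0.01-0.00j, (-0.6+0j), (0.21+0j), (0.13-0j)], [0.06-0.00j, -0.01+0.00j, (0.42-0j), (-0.15-0j), -0.09+0.00j], [-0.15+0.00j, 0.02-0.00j, -1.02+0.00j, 0.36+0.00j, (0.23-0j)]] + [[0.03+0.02j, (0.05-0.01j), (-0.03+0.04j), (0.01+0.04j), (0.02-0.03j)], [(-0.03+0.06j), (0.03+0.08j), -0.07-0.05j, (-0.06+0.01j), 0.04+0.03j], [0.01+0.00j, 0.01-0.00j, (-0.01+0.01j), 0.01j, 0.00-0.01j], [0.04+0.02j, 0.06-0.02j, -0.04+0.05j, (0.01+0.04j), 0.02-0.03j], [-0.01-0.01j, (-0.02+0.01j), (0.01-0.02j), (-0-0.02j), -0.01+0.01j]] + [[(0.03-0.02j), 0.05+0.01j, (-0.03-0.04j), (0.01-0.04j), 0.02+0.03j], [(-0.03-0.06j), 0.03-0.08j, -0.07+0.05j, -0.06-0.01j, (0.04-0.03j)], [0.01-0.00j, (0.01+0j), (-0.01-0.01j), 0.00-0.01j, 0.01j], [0.04-0.02j, (0.06+0.02j), (-0.04-0.05j), 0.01-0.04j, 0.02+0.03j], [-0.01+0.01j, -0.02-0.01j, 0.01+0.02j, -0.00+0.02j, -0.01-0.01j]] + [[0.00-0.00j, (-0-0j), -0.00+0.00j, -0.00-0.00j, -0j], [(-0+0j), 0.00+0.00j, 0.00-0.00j, 0.00+0.00j, -0.00+0.00j], [(-0+0j), 0j, 0.00-0.00j, 0.00+0.00j, -0.00+0.00j], [(-0+0j), 0.00+0.00j, -0j, 0.00+0.00j, (-0+0j)], [-0j, (-0-0j), (-0+0j), -0.00-0.00j, -0j]]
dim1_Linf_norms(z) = [0.43, 0.59, 0.26, 0.57, 1.31]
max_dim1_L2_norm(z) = 1.58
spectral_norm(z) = 1.82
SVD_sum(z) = [[-0.02, 0.01, -0.04, 0.05, 0.09],[-0.13, 0.03, -0.24, 0.31, 0.55],[0.02, -0.01, 0.05, -0.06, -0.11],[0.11, -0.03, 0.21, -0.27, -0.48],[0.29, -0.08, 0.55, -0.69, -1.25]] + [[-0.02, -0.01, -0.38, -0.00, -0.17], [-0.0, -0.00, -0.03, -0.0, -0.02], [-0.01, -0.01, -0.30, -0.00, -0.14], [0.02, 0.01, 0.37, 0.0, 0.17], [-0.01, -0.00, -0.16, -0.0, -0.07]] + [[0.06, 0.1, -0.02, -0.04, 0.03], [0.04, 0.06, -0.01, -0.03, 0.02], [0.01, 0.02, -0.00, -0.01, 0.01], [0.07, 0.12, -0.02, -0.05, 0.03], [-0.01, -0.01, 0.0, 0.01, -0.00]] + [[0.03, 0.00, 0.0, 0.04, -0.01],[-0.08, -0.01, -0.01, -0.11, 0.04],[0.01, 0.0, 0.00, 0.01, -0.00],[0.01, 0.0, 0.00, 0.02, -0.01],[-0.04, -0.01, -0.01, -0.05, 0.02]] + [[0.0, -0.00, -0.00, -0.00, 0.0], [-0.00, 0.0, 0.00, 0.0, -0.0], [-0.00, 0.0, 0.00, 0.0, -0.0], [-0.0, 0.00, 0.00, 0.0, -0.0], [0.00, -0.0, -0.0, -0.00, 0.0]]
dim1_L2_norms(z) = [0.45, 0.71, 0.36, 0.74, 1.58]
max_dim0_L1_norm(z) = 2.5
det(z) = 0.00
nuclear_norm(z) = 2.90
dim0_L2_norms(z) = [0.37, 0.19, 0.91, 0.82, 1.49]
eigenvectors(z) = [[-0.14+0.00j, (0.41+0j), (-0.03+0.43j), -0.03-0.43j, 0.67+0.00j],[0.34+0.00j, (-0.26+0j), (-0.71+0j), -0.71-0.00j, (-0.62+0j)],[(-0.22+0j), (0.42+0j), 0.00+0.08j, 0.00-0.08j, -0.14+0.00j],[(-0.14+0j), (-0.29+0j), (0.02+0.52j), (0.02-0.52j), (-0.27+0j)],[-0.89+0.00j, 0.71+0.00j, (0.01-0.18j), 0.01+0.18j, (0.28+0j)]]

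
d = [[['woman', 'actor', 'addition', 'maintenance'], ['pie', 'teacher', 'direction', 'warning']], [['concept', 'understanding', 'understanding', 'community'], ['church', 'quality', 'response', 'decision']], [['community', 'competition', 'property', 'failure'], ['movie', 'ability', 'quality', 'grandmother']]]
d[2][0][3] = 'failure'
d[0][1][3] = 'warning'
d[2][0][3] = 'failure'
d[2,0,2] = 'property'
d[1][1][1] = 'quality'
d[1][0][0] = 'concept'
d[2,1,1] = 'ability'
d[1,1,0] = 'church'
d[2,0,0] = 'community'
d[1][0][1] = 'understanding'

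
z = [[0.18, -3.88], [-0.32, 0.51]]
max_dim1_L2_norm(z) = 3.88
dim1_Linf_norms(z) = [3.88, 0.51]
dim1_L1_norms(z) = [4.06, 0.83]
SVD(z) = [[0.99, -0.13], [-0.13, -0.99]] @ diag([3.9195979233417586, 0.29334641524141525]) @ [[0.06, -1.00], [1.0, 0.06]]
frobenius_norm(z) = 3.93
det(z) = -1.15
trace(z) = 0.69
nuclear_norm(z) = 4.21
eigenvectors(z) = [[-0.97, 0.95], [-0.24, -0.32]]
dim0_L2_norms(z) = [0.37, 3.91]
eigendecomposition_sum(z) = [[-0.45, -1.35], [-0.11, -0.33]] + [[0.63,  -2.53], [-0.21,  0.84]]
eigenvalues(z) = [-0.78, 1.47]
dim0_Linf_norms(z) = [0.32, 3.88]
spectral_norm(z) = 3.92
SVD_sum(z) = [[0.22, -3.88],[-0.03, 0.53]] + [[-0.04,-0.00], [-0.29,-0.02]]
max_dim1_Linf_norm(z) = 3.88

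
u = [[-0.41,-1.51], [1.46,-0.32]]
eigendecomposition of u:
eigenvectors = [[(0.71+0j), 0.71-0.00j], [(-0.02-0.7j), (-0.02+0.7j)]]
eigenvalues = [(-0.36+1.48j), (-0.36-1.48j)]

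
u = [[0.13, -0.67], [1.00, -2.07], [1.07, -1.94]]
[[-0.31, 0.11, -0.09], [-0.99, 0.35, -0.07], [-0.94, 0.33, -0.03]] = u @ [[-0.08, 0.02, 0.32], [0.44, -0.16, 0.19]]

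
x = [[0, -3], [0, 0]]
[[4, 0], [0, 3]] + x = [[4, -3], [0, 3]]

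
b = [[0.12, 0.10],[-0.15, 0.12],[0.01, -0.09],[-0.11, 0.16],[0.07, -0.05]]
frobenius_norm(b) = 0.34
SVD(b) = [[-0.02, -0.92], [0.65, 0.19], [-0.25, 0.31], [0.66, -0.14], [-0.29, -0.11]] @ diag([0.2923932175056093, 0.17060541127618858]) @ [[-0.66, 0.75], [-0.75, -0.66]]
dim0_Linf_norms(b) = [0.15, 0.16]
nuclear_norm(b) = 0.46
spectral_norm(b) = 0.29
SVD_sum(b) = [[0.00,-0.0], [-0.13,0.14], [0.05,-0.06], [-0.13,0.14], [0.06,-0.06]] + [[0.12, 0.1], [-0.02, -0.02], [-0.04, -0.03], [0.02, 0.02], [0.01, 0.01]]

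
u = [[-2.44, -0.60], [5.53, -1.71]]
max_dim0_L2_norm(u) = 6.04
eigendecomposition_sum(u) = [[(-1.22+0.68j), -0.30-0.35j],  [(2.76+3.21j), (-0.86+1.1j)]] + [[-1.22-0.68j, -0.30+0.35j], [(2.76-3.21j), -0.86-1.10j]]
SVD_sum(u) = [[-2.19, 0.50], [5.63, -1.28]] + [[-0.25,-1.1], [-0.1,-0.43]]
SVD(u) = [[-0.36, 0.93],[0.93, 0.36]] @ diag([6.193207644471108, 1.2094540390046409]) @ [[0.98, -0.22], [-0.22, -0.98]]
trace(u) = -4.15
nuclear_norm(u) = 7.40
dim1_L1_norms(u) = [3.04, 7.24]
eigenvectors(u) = [[0.06-0.31j, (0.06+0.31j)], [(-0.95+0j), (-0.95-0j)]]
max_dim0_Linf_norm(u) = 5.53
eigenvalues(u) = [(-2.07+1.78j), (-2.07-1.78j)]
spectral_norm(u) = 6.19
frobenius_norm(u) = 6.31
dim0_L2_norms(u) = [6.04, 1.81]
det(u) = 7.49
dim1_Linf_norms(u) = [2.44, 5.53]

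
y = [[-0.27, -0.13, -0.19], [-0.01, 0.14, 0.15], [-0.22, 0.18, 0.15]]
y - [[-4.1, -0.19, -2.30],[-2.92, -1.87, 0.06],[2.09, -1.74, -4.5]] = [[3.83, 0.06, 2.11], [2.91, 2.01, 0.09], [-2.31, 1.92, 4.65]]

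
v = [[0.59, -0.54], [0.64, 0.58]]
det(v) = 0.688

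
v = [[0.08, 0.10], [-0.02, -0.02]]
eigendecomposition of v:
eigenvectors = [[0.96,-0.81], [-0.27,0.59]]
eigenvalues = [0.05, 0.01]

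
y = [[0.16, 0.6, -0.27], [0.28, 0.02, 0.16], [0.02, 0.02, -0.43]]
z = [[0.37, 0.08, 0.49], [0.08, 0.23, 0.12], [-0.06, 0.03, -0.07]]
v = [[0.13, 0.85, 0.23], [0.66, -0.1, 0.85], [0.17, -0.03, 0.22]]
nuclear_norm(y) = 1.37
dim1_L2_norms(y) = [0.68, 0.32, 0.43]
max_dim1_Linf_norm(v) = 0.85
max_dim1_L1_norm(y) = 1.03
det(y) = 0.07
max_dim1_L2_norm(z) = 0.62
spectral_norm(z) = 0.65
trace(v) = 0.25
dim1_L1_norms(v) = [1.21, 1.61, 0.42]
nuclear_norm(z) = 0.86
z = y @ v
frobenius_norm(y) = 0.87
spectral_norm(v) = 1.15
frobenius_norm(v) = 1.43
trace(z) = 0.53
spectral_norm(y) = 0.72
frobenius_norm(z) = 0.68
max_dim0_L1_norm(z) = 0.68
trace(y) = -0.25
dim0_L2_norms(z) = [0.38, 0.25, 0.51]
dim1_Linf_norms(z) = [0.49, 0.23, 0.07]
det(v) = -0.00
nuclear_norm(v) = 2.00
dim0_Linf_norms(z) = [0.37, 0.23, 0.49]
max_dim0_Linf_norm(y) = 0.6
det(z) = 0.00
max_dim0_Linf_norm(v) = 0.85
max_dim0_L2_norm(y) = 0.6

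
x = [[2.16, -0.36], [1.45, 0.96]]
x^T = [[2.16,1.45], [-0.36,0.96]]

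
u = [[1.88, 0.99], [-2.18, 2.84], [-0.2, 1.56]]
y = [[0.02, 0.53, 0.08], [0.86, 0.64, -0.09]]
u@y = [[0.89,  1.63,  0.06], [2.4,  0.66,  -0.43], [1.34,  0.89,  -0.16]]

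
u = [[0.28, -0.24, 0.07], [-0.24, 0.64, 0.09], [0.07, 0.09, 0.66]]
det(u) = 0.07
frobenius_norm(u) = 1.03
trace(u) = 1.58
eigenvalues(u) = [0.14, 0.66, 0.78]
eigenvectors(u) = [[0.87, 0.35, -0.34], [0.45, -0.3, 0.84], [-0.2, 0.89, 0.42]]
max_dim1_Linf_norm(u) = 0.66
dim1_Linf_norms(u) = [0.28, 0.64, 0.66]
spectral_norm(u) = 0.78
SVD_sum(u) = [[0.09, -0.23, -0.11], [-0.23, 0.55, 0.28], [-0.11, 0.28, 0.14]] + [[0.08, -0.07, 0.21], [-0.07, 0.06, -0.17], [0.21, -0.17, 0.52]] + [[0.11, 0.05, -0.02], [0.05, 0.03, -0.01], [-0.02, -0.01, 0.01]]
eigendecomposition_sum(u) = [[0.11, 0.05, -0.02], [0.05, 0.03, -0.01], [-0.02, -0.01, 0.01]] + [[0.08, -0.07, 0.21], [-0.07, 0.06, -0.17], [0.21, -0.17, 0.52]] + [[0.09, -0.23, -0.11],[-0.23, 0.55, 0.28],[-0.11, 0.28, 0.14]]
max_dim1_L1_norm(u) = 0.97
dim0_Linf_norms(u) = [0.28, 0.64, 0.66]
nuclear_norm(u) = 1.58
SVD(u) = [[-0.34, -0.35, -0.87], [0.84, 0.3, -0.45], [0.42, -0.89, 0.20]] @ diag([0.7828578665825425, 0.6576229633386923, 0.13951917007876546]) @ [[-0.34, 0.84, 0.42], [-0.35, 0.30, -0.89], [-0.87, -0.45, 0.20]]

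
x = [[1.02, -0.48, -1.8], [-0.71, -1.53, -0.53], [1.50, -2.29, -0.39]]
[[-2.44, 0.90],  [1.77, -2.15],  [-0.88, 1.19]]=x @[[-1.49, 1.67], [-0.71, 0.52], [0.70, 0.31]]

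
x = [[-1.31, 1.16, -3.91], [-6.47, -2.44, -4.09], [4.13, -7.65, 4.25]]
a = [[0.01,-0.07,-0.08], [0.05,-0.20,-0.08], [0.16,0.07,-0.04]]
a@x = [[0.11, 0.79, -0.09], [0.90, 1.16, 0.28], [-0.83, 0.32, -1.08]]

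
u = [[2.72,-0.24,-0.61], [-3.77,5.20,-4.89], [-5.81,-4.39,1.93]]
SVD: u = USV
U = [[-0.04, 0.35, 0.94], [-0.81, -0.56, 0.17], [0.58, -0.76, 0.30]]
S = [8.5, 7.51, 1.07]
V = [[-0.05,-0.80,0.6], [0.99,0.04,0.14], [0.14,-0.60,-0.79]]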